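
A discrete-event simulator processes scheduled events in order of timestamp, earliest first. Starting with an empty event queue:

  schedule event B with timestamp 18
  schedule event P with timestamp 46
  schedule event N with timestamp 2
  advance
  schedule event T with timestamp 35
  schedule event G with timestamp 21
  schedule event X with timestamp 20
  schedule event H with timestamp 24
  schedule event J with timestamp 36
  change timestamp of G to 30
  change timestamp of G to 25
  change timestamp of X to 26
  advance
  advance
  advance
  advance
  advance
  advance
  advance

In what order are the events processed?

add B (timestamp 18) → {B:18}
add P (timestamp 46) → {B:18, P:46}
add N (timestamp 2) → {N:2, B:18, P:46}
advance → N; now {B:18, P:46}
add T (timestamp 35) → {B:18, T:35, P:46}
add G (timestamp 21) → {B:18, G:21, T:35, P:46}
add X (timestamp 20) → {B:18, X:20, G:21, T:35, P:46}
add H (timestamp 24) → {B:18, X:20, G:21, H:24, T:35, P:46}
add J (timestamp 36) → {B:18, X:20, G:21, H:24, T:35, J:36, P:46}
update G to timestamp 30 → {B:18, X:20, H:24, G:30, T:35, J:36, P:46}
update G to timestamp 25 → {B:18, X:20, H:24, G:25, T:35, J:36, P:46}
update X to timestamp 26 → {B:18, H:24, G:25, X:26, T:35, J:36, P:46}
advance → B; now {H:24, G:25, X:26, T:35, J:36, P:46}
advance → H; now {G:25, X:26, T:35, J:36, P:46}
advance → G; now {X:26, T:35, J:36, P:46}
advance → X; now {T:35, J:36, P:46}
advance → T; now {J:36, P:46}
advance → J; now {P:46}
advance → P; now {}

N, B, H, G, X, T, J, P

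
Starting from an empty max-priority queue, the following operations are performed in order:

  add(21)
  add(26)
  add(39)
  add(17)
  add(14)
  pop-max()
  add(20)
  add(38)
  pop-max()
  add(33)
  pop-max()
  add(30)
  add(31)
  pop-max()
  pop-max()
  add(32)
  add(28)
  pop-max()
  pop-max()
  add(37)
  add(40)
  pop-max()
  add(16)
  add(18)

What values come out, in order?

39, 38, 33, 31, 30, 32, 28, 40

insert 21 → {21}
insert 26 → {26, 21}
insert 39 → {39, 26, 21}
insert 17 → {39, 26, 21, 17}
insert 14 → {39, 26, 21, 17, 14}
pop-max → 39; now {26, 21, 17, 14}
insert 20 → {26, 21, 20, 17, 14}
insert 38 → {38, 26, 21, 20, 17, 14}
pop-max → 38; now {26, 21, 20, 17, 14}
insert 33 → {33, 26, 21, 20, 17, 14}
pop-max → 33; now {26, 21, 20, 17, 14}
insert 30 → {30, 26, 21, 20, 17, 14}
insert 31 → {31, 30, 26, 21, 20, 17, 14}
pop-max → 31; now {30, 26, 21, 20, 17, 14}
pop-max → 30; now {26, 21, 20, 17, 14}
insert 32 → {32, 26, 21, 20, 17, 14}
insert 28 → {32, 28, 26, 21, 20, 17, 14}
pop-max → 32; now {28, 26, 21, 20, 17, 14}
pop-max → 28; now {26, 21, 20, 17, 14}
insert 37 → {37, 26, 21, 20, 17, 14}
insert 40 → {40, 37, 26, 21, 20, 17, 14}
pop-max → 40; now {37, 26, 21, 20, 17, 14}
insert 16 → {37, 26, 21, 20, 17, 16, 14}
insert 18 → {37, 26, 21, 20, 18, 17, 16, 14}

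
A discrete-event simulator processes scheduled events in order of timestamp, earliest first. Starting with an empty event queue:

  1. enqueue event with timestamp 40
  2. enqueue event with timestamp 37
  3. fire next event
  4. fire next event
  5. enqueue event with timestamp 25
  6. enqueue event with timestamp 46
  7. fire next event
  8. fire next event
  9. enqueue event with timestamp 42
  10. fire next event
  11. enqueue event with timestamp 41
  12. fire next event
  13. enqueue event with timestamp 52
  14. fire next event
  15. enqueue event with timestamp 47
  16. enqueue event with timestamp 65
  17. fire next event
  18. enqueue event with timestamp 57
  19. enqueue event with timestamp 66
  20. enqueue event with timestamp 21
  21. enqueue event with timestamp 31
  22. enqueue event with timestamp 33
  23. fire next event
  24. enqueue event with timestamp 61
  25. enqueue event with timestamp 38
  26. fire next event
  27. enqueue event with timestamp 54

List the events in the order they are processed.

insert 40 → {40}
insert 37 → {37, 40}
fire next event → 37; now {40}
fire next event → 40; now {}
insert 25 → {25}
insert 46 → {25, 46}
fire next event → 25; now {46}
fire next event → 46; now {}
insert 42 → {42}
fire next event → 42; now {}
insert 41 → {41}
fire next event → 41; now {}
insert 52 → {52}
fire next event → 52; now {}
insert 47 → {47}
insert 65 → {47, 65}
fire next event → 47; now {65}
insert 57 → {57, 65}
insert 66 → {57, 65, 66}
insert 21 → {21, 57, 65, 66}
insert 31 → {21, 31, 57, 65, 66}
insert 33 → {21, 31, 33, 57, 65, 66}
fire next event → 21; now {31, 33, 57, 65, 66}
insert 61 → {31, 33, 57, 61, 65, 66}
insert 38 → {31, 33, 38, 57, 61, 65, 66}
fire next event → 31; now {33, 38, 57, 61, 65, 66}
insert 54 → {33, 38, 54, 57, 61, 65, 66}

[37, 40, 25, 46, 42, 41, 52, 47, 21, 31]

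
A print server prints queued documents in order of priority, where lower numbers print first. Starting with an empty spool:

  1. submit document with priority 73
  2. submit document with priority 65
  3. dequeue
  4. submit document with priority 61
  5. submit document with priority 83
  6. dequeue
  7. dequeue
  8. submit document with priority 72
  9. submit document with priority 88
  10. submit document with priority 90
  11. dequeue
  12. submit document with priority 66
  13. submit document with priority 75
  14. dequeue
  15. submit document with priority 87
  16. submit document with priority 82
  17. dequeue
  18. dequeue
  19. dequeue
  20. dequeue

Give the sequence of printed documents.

insert 73 → {73}
insert 65 → {65, 73}
dequeue → 65; now {73}
insert 61 → {61, 73}
insert 83 → {61, 73, 83}
dequeue → 61; now {73, 83}
dequeue → 73; now {83}
insert 72 → {72, 83}
insert 88 → {72, 83, 88}
insert 90 → {72, 83, 88, 90}
dequeue → 72; now {83, 88, 90}
insert 66 → {66, 83, 88, 90}
insert 75 → {66, 75, 83, 88, 90}
dequeue → 66; now {75, 83, 88, 90}
insert 87 → {75, 83, 87, 88, 90}
insert 82 → {75, 82, 83, 87, 88, 90}
dequeue → 75; now {82, 83, 87, 88, 90}
dequeue → 82; now {83, 87, 88, 90}
dequeue → 83; now {87, 88, 90}
dequeue → 87; now {88, 90}

65 → 61 → 73 → 72 → 66 → 75 → 82 → 83 → 87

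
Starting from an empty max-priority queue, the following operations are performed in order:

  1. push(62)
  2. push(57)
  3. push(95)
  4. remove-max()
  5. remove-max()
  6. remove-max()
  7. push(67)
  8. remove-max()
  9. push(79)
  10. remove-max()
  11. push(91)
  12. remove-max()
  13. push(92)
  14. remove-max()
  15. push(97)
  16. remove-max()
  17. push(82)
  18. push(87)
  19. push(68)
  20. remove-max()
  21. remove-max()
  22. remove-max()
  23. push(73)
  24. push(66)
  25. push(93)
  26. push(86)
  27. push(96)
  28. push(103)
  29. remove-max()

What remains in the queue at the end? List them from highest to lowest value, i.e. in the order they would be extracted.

insert 62 → {62}
insert 57 → {62, 57}
insert 95 → {95, 62, 57}
remove-max → 95; now {62, 57}
remove-max → 62; now {57}
remove-max → 57; now {}
insert 67 → {67}
remove-max → 67; now {}
insert 79 → {79}
remove-max → 79; now {}
insert 91 → {91}
remove-max → 91; now {}
insert 92 → {92}
remove-max → 92; now {}
insert 97 → {97}
remove-max → 97; now {}
insert 82 → {82}
insert 87 → {87, 82}
insert 68 → {87, 82, 68}
remove-max → 87; now {82, 68}
remove-max → 82; now {68}
remove-max → 68; now {}
insert 73 → {73}
insert 66 → {73, 66}
insert 93 → {93, 73, 66}
insert 86 → {93, 86, 73, 66}
insert 96 → {96, 93, 86, 73, 66}
insert 103 → {103, 96, 93, 86, 73, 66}
remove-max → 103; now {96, 93, 86, 73, 66}

96 → 93 → 86 → 73 → 66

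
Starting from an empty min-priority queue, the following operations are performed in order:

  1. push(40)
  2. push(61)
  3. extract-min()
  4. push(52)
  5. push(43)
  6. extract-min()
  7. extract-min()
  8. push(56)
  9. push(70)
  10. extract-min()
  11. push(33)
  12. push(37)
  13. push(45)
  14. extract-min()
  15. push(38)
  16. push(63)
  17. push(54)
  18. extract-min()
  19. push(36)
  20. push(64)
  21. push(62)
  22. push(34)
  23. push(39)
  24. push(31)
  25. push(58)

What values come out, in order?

[40, 43, 52, 56, 33, 37]

insert 40 → {40}
insert 61 → {40, 61}
extract-min → 40; now {61}
insert 52 → {52, 61}
insert 43 → {43, 52, 61}
extract-min → 43; now {52, 61}
extract-min → 52; now {61}
insert 56 → {56, 61}
insert 70 → {56, 61, 70}
extract-min → 56; now {61, 70}
insert 33 → {33, 61, 70}
insert 37 → {33, 37, 61, 70}
insert 45 → {33, 37, 45, 61, 70}
extract-min → 33; now {37, 45, 61, 70}
insert 38 → {37, 38, 45, 61, 70}
insert 63 → {37, 38, 45, 61, 63, 70}
insert 54 → {37, 38, 45, 54, 61, 63, 70}
extract-min → 37; now {38, 45, 54, 61, 63, 70}
insert 36 → {36, 38, 45, 54, 61, 63, 70}
insert 64 → {36, 38, 45, 54, 61, 63, 64, 70}
insert 62 → {36, 38, 45, 54, 61, 62, 63, 64, 70}
insert 34 → {34, 36, 38, 45, 54, 61, 62, 63, 64, 70}
insert 39 → {34, 36, 38, 39, 45, 54, 61, 62, 63, 64, 70}
insert 31 → {31, 34, 36, 38, 39, 45, 54, 61, 62, 63, 64, 70}
insert 58 → {31, 34, 36, 38, 39, 45, 54, 58, 61, 62, 63, 64, 70}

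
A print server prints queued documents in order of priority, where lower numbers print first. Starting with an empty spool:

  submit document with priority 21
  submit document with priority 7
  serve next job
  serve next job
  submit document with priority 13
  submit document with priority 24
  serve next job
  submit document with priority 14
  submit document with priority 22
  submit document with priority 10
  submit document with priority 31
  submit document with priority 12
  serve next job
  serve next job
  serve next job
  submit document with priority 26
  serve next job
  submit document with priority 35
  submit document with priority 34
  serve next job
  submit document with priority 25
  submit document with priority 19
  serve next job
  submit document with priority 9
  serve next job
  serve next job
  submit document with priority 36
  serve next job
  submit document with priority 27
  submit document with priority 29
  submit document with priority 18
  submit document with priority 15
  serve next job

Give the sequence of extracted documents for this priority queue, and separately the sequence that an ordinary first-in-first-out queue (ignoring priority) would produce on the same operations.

priority queue: [7, 21, 13, 10, 12, 14, 22, 24, 19, 9, 25, 26, 15]; FIFO queue: 21, 7, 13, 24, 14, 22, 10, 31, 12, 26, 35, 34, 25

insert 21 → {21}
insert 7 → {7, 21}
serve next job → 7; now {21}
serve next job → 21; now {}
insert 13 → {13}
insert 24 → {13, 24}
serve next job → 13; now {24}
insert 14 → {14, 24}
insert 22 → {14, 22, 24}
insert 10 → {10, 14, 22, 24}
insert 31 → {10, 14, 22, 24, 31}
insert 12 → {10, 12, 14, 22, 24, 31}
serve next job → 10; now {12, 14, 22, 24, 31}
serve next job → 12; now {14, 22, 24, 31}
serve next job → 14; now {22, 24, 31}
insert 26 → {22, 24, 26, 31}
serve next job → 22; now {24, 26, 31}
insert 35 → {24, 26, 31, 35}
insert 34 → {24, 26, 31, 34, 35}
serve next job → 24; now {26, 31, 34, 35}
insert 25 → {25, 26, 31, 34, 35}
insert 19 → {19, 25, 26, 31, 34, 35}
serve next job → 19; now {25, 26, 31, 34, 35}
insert 9 → {9, 25, 26, 31, 34, 35}
serve next job → 9; now {25, 26, 31, 34, 35}
serve next job → 25; now {26, 31, 34, 35}
insert 36 → {26, 31, 34, 35, 36}
serve next job → 26; now {31, 34, 35, 36}
insert 27 → {27, 31, 34, 35, 36}
insert 29 → {27, 29, 31, 34, 35, 36}
insert 18 → {18, 27, 29, 31, 34, 35, 36}
insert 15 → {15, 18, 27, 29, 31, 34, 35, 36}
serve next job → 15; now {18, 27, 29, 31, 34, 35, 36}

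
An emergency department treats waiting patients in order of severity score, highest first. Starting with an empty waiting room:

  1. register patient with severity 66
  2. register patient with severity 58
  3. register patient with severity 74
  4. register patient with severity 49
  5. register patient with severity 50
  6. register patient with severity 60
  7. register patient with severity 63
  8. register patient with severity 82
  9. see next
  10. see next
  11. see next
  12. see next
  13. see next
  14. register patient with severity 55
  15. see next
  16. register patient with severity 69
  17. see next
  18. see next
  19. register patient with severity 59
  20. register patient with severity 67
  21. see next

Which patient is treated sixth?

insert 66 → {66}
insert 58 → {66, 58}
insert 74 → {74, 66, 58}
insert 49 → {74, 66, 58, 49}
insert 50 → {74, 66, 58, 50, 49}
insert 60 → {74, 66, 60, 58, 50, 49}
insert 63 → {74, 66, 63, 60, 58, 50, 49}
insert 82 → {82, 74, 66, 63, 60, 58, 50, 49}
see next → 82; now {74, 66, 63, 60, 58, 50, 49}
see next → 74; now {66, 63, 60, 58, 50, 49}
see next → 66; now {63, 60, 58, 50, 49}
see next → 63; now {60, 58, 50, 49}
see next → 60; now {58, 50, 49}
insert 55 → {58, 55, 50, 49}
see next → 58; now {55, 50, 49}
insert 69 → {69, 55, 50, 49}
see next → 69; now {55, 50, 49}
see next → 55; now {50, 49}
insert 59 → {59, 50, 49}
insert 67 → {67, 59, 50, 49}
see next → 67; now {59, 50, 49}

58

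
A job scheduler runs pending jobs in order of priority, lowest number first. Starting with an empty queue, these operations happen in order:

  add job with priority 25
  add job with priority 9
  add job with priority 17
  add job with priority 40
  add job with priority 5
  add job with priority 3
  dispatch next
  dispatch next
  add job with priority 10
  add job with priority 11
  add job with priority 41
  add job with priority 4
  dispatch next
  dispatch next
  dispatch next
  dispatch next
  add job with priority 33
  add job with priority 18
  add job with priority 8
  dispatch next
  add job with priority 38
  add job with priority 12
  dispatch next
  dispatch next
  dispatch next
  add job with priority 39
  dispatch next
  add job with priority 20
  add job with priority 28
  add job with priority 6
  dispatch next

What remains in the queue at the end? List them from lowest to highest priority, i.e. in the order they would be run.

[20, 28, 33, 38, 39, 40, 41]

insert 25 → {25}
insert 9 → {9, 25}
insert 17 → {9, 17, 25}
insert 40 → {9, 17, 25, 40}
insert 5 → {5, 9, 17, 25, 40}
insert 3 → {3, 5, 9, 17, 25, 40}
dispatch next → 3; now {5, 9, 17, 25, 40}
dispatch next → 5; now {9, 17, 25, 40}
insert 10 → {9, 10, 17, 25, 40}
insert 11 → {9, 10, 11, 17, 25, 40}
insert 41 → {9, 10, 11, 17, 25, 40, 41}
insert 4 → {4, 9, 10, 11, 17, 25, 40, 41}
dispatch next → 4; now {9, 10, 11, 17, 25, 40, 41}
dispatch next → 9; now {10, 11, 17, 25, 40, 41}
dispatch next → 10; now {11, 17, 25, 40, 41}
dispatch next → 11; now {17, 25, 40, 41}
insert 33 → {17, 25, 33, 40, 41}
insert 18 → {17, 18, 25, 33, 40, 41}
insert 8 → {8, 17, 18, 25, 33, 40, 41}
dispatch next → 8; now {17, 18, 25, 33, 40, 41}
insert 38 → {17, 18, 25, 33, 38, 40, 41}
insert 12 → {12, 17, 18, 25, 33, 38, 40, 41}
dispatch next → 12; now {17, 18, 25, 33, 38, 40, 41}
dispatch next → 17; now {18, 25, 33, 38, 40, 41}
dispatch next → 18; now {25, 33, 38, 40, 41}
insert 39 → {25, 33, 38, 39, 40, 41}
dispatch next → 25; now {33, 38, 39, 40, 41}
insert 20 → {20, 33, 38, 39, 40, 41}
insert 28 → {20, 28, 33, 38, 39, 40, 41}
insert 6 → {6, 20, 28, 33, 38, 39, 40, 41}
dispatch next → 6; now {20, 28, 33, 38, 39, 40, 41}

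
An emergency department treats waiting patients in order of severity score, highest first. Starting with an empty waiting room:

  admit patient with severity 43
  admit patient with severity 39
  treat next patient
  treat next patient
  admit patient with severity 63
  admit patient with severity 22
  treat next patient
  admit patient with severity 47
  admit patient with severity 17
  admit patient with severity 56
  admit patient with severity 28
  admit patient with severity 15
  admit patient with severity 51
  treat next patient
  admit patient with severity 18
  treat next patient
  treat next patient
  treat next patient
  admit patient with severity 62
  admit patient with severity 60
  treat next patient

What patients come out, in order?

insert 43 → {43}
insert 39 → {43, 39}
treat next patient → 43; now {39}
treat next patient → 39; now {}
insert 63 → {63}
insert 22 → {63, 22}
treat next patient → 63; now {22}
insert 47 → {47, 22}
insert 17 → {47, 22, 17}
insert 56 → {56, 47, 22, 17}
insert 28 → {56, 47, 28, 22, 17}
insert 15 → {56, 47, 28, 22, 17, 15}
insert 51 → {56, 51, 47, 28, 22, 17, 15}
treat next patient → 56; now {51, 47, 28, 22, 17, 15}
insert 18 → {51, 47, 28, 22, 18, 17, 15}
treat next patient → 51; now {47, 28, 22, 18, 17, 15}
treat next patient → 47; now {28, 22, 18, 17, 15}
treat next patient → 28; now {22, 18, 17, 15}
insert 62 → {62, 22, 18, 17, 15}
insert 60 → {62, 60, 22, 18, 17, 15}
treat next patient → 62; now {60, 22, 18, 17, 15}

43 → 39 → 63 → 56 → 51 → 47 → 28 → 62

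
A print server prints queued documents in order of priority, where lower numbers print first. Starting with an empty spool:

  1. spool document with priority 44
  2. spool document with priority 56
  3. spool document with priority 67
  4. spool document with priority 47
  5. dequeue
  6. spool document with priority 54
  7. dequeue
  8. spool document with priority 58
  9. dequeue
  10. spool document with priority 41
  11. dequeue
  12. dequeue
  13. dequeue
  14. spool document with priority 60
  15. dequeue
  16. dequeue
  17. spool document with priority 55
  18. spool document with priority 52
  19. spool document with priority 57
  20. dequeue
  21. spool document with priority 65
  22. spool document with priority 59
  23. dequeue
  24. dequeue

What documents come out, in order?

insert 44 → {44}
insert 56 → {44, 56}
insert 67 → {44, 56, 67}
insert 47 → {44, 47, 56, 67}
dequeue → 44; now {47, 56, 67}
insert 54 → {47, 54, 56, 67}
dequeue → 47; now {54, 56, 67}
insert 58 → {54, 56, 58, 67}
dequeue → 54; now {56, 58, 67}
insert 41 → {41, 56, 58, 67}
dequeue → 41; now {56, 58, 67}
dequeue → 56; now {58, 67}
dequeue → 58; now {67}
insert 60 → {60, 67}
dequeue → 60; now {67}
dequeue → 67; now {}
insert 55 → {55}
insert 52 → {52, 55}
insert 57 → {52, 55, 57}
dequeue → 52; now {55, 57}
insert 65 → {55, 57, 65}
insert 59 → {55, 57, 59, 65}
dequeue → 55; now {57, 59, 65}
dequeue → 57; now {59, 65}

[44, 47, 54, 41, 56, 58, 60, 67, 52, 55, 57]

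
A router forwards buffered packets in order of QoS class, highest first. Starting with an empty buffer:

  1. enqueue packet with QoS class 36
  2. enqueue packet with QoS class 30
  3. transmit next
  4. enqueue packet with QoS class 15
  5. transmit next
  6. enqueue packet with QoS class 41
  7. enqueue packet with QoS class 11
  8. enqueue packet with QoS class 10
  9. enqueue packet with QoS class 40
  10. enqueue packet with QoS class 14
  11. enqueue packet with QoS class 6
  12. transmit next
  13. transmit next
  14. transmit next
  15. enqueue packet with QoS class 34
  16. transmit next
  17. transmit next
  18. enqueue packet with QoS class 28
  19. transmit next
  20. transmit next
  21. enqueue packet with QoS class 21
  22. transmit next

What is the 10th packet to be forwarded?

21

insert 36 → {36}
insert 30 → {36, 30}
transmit next → 36; now {30}
insert 15 → {30, 15}
transmit next → 30; now {15}
insert 41 → {41, 15}
insert 11 → {41, 15, 11}
insert 10 → {41, 15, 11, 10}
insert 40 → {41, 40, 15, 11, 10}
insert 14 → {41, 40, 15, 14, 11, 10}
insert 6 → {41, 40, 15, 14, 11, 10, 6}
transmit next → 41; now {40, 15, 14, 11, 10, 6}
transmit next → 40; now {15, 14, 11, 10, 6}
transmit next → 15; now {14, 11, 10, 6}
insert 34 → {34, 14, 11, 10, 6}
transmit next → 34; now {14, 11, 10, 6}
transmit next → 14; now {11, 10, 6}
insert 28 → {28, 11, 10, 6}
transmit next → 28; now {11, 10, 6}
transmit next → 11; now {10, 6}
insert 21 → {21, 10, 6}
transmit next → 21; now {10, 6}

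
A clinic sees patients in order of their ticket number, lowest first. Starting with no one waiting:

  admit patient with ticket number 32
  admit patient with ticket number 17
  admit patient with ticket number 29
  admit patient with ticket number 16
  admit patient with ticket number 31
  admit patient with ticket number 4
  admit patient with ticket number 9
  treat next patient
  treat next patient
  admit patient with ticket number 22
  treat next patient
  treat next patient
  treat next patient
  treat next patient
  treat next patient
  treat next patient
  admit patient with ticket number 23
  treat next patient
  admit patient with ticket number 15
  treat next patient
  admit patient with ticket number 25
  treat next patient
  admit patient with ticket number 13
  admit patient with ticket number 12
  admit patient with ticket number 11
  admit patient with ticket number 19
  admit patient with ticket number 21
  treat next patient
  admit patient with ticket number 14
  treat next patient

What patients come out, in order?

insert 32 → {32}
insert 17 → {17, 32}
insert 29 → {17, 29, 32}
insert 16 → {16, 17, 29, 32}
insert 31 → {16, 17, 29, 31, 32}
insert 4 → {4, 16, 17, 29, 31, 32}
insert 9 → {4, 9, 16, 17, 29, 31, 32}
treat next patient → 4; now {9, 16, 17, 29, 31, 32}
treat next patient → 9; now {16, 17, 29, 31, 32}
insert 22 → {16, 17, 22, 29, 31, 32}
treat next patient → 16; now {17, 22, 29, 31, 32}
treat next patient → 17; now {22, 29, 31, 32}
treat next patient → 22; now {29, 31, 32}
treat next patient → 29; now {31, 32}
treat next patient → 31; now {32}
treat next patient → 32; now {}
insert 23 → {23}
treat next patient → 23; now {}
insert 15 → {15}
treat next patient → 15; now {}
insert 25 → {25}
treat next patient → 25; now {}
insert 13 → {13}
insert 12 → {12, 13}
insert 11 → {11, 12, 13}
insert 19 → {11, 12, 13, 19}
insert 21 → {11, 12, 13, 19, 21}
treat next patient → 11; now {12, 13, 19, 21}
insert 14 → {12, 13, 14, 19, 21}
treat next patient → 12; now {13, 14, 19, 21}

[4, 9, 16, 17, 22, 29, 31, 32, 23, 15, 25, 11, 12]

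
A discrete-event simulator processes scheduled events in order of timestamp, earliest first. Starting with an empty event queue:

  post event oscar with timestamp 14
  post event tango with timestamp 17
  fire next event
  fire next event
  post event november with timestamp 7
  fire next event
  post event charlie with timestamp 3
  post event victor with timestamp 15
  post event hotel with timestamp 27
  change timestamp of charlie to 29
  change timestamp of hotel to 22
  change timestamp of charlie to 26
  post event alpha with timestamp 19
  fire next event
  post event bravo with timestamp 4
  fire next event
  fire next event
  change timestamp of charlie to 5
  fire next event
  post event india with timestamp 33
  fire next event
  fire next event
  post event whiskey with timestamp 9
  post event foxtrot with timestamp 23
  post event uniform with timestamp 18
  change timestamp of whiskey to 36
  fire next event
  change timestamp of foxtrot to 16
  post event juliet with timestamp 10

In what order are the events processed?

oscar → tango → november → victor → bravo → alpha → charlie → hotel → india → uniform

add oscar (timestamp 14) → {oscar:14}
add tango (timestamp 17) → {oscar:14, tango:17}
fire next event → oscar; now {tango:17}
fire next event → tango; now {}
add november (timestamp 7) → {november:7}
fire next event → november; now {}
add charlie (timestamp 3) → {charlie:3}
add victor (timestamp 15) → {charlie:3, victor:15}
add hotel (timestamp 27) → {charlie:3, victor:15, hotel:27}
update charlie to timestamp 29 → {victor:15, hotel:27, charlie:29}
update hotel to timestamp 22 → {victor:15, hotel:22, charlie:29}
update charlie to timestamp 26 → {victor:15, hotel:22, charlie:26}
add alpha (timestamp 19) → {victor:15, alpha:19, hotel:22, charlie:26}
fire next event → victor; now {alpha:19, hotel:22, charlie:26}
add bravo (timestamp 4) → {bravo:4, alpha:19, hotel:22, charlie:26}
fire next event → bravo; now {alpha:19, hotel:22, charlie:26}
fire next event → alpha; now {hotel:22, charlie:26}
update charlie to timestamp 5 → {charlie:5, hotel:22}
fire next event → charlie; now {hotel:22}
add india (timestamp 33) → {hotel:22, india:33}
fire next event → hotel; now {india:33}
fire next event → india; now {}
add whiskey (timestamp 9) → {whiskey:9}
add foxtrot (timestamp 23) → {whiskey:9, foxtrot:23}
add uniform (timestamp 18) → {whiskey:9, uniform:18, foxtrot:23}
update whiskey to timestamp 36 → {uniform:18, foxtrot:23, whiskey:36}
fire next event → uniform; now {foxtrot:23, whiskey:36}
update foxtrot to timestamp 16 → {foxtrot:16, whiskey:36}
add juliet (timestamp 10) → {juliet:10, foxtrot:16, whiskey:36}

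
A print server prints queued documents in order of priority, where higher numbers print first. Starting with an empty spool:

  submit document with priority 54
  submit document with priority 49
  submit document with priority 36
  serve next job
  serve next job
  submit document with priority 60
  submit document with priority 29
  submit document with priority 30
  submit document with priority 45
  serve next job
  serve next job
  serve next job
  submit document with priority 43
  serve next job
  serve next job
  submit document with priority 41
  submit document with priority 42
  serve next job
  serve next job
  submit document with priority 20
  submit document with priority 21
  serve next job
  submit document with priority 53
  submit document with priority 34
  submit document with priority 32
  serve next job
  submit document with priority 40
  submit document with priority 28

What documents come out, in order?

[54, 49, 60, 45, 36, 43, 30, 42, 41, 29, 53]

insert 54 → {54}
insert 49 → {54, 49}
insert 36 → {54, 49, 36}
serve next job → 54; now {49, 36}
serve next job → 49; now {36}
insert 60 → {60, 36}
insert 29 → {60, 36, 29}
insert 30 → {60, 36, 30, 29}
insert 45 → {60, 45, 36, 30, 29}
serve next job → 60; now {45, 36, 30, 29}
serve next job → 45; now {36, 30, 29}
serve next job → 36; now {30, 29}
insert 43 → {43, 30, 29}
serve next job → 43; now {30, 29}
serve next job → 30; now {29}
insert 41 → {41, 29}
insert 42 → {42, 41, 29}
serve next job → 42; now {41, 29}
serve next job → 41; now {29}
insert 20 → {29, 20}
insert 21 → {29, 21, 20}
serve next job → 29; now {21, 20}
insert 53 → {53, 21, 20}
insert 34 → {53, 34, 21, 20}
insert 32 → {53, 34, 32, 21, 20}
serve next job → 53; now {34, 32, 21, 20}
insert 40 → {40, 34, 32, 21, 20}
insert 28 → {40, 34, 32, 28, 21, 20}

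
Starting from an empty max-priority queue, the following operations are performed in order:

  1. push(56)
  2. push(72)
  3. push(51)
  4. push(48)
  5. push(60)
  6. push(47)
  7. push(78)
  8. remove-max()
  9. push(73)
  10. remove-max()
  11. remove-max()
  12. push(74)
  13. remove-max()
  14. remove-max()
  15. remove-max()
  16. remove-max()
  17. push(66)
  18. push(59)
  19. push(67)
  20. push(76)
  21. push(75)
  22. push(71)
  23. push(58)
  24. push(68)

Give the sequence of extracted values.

[78, 73, 72, 74, 60, 56, 51]

insert 56 → {56}
insert 72 → {72, 56}
insert 51 → {72, 56, 51}
insert 48 → {72, 56, 51, 48}
insert 60 → {72, 60, 56, 51, 48}
insert 47 → {72, 60, 56, 51, 48, 47}
insert 78 → {78, 72, 60, 56, 51, 48, 47}
remove-max → 78; now {72, 60, 56, 51, 48, 47}
insert 73 → {73, 72, 60, 56, 51, 48, 47}
remove-max → 73; now {72, 60, 56, 51, 48, 47}
remove-max → 72; now {60, 56, 51, 48, 47}
insert 74 → {74, 60, 56, 51, 48, 47}
remove-max → 74; now {60, 56, 51, 48, 47}
remove-max → 60; now {56, 51, 48, 47}
remove-max → 56; now {51, 48, 47}
remove-max → 51; now {48, 47}
insert 66 → {66, 48, 47}
insert 59 → {66, 59, 48, 47}
insert 67 → {67, 66, 59, 48, 47}
insert 76 → {76, 67, 66, 59, 48, 47}
insert 75 → {76, 75, 67, 66, 59, 48, 47}
insert 71 → {76, 75, 71, 67, 66, 59, 48, 47}
insert 58 → {76, 75, 71, 67, 66, 59, 58, 48, 47}
insert 68 → {76, 75, 71, 68, 67, 66, 59, 58, 48, 47}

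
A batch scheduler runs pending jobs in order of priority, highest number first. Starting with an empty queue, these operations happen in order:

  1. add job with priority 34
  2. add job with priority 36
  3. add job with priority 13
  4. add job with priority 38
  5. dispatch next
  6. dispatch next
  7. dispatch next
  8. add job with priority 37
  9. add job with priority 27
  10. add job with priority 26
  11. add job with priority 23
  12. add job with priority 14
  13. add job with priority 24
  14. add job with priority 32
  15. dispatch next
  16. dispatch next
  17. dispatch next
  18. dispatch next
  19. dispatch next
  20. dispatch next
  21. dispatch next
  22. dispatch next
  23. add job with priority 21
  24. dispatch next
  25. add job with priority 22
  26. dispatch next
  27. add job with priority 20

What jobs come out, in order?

insert 34 → {34}
insert 36 → {36, 34}
insert 13 → {36, 34, 13}
insert 38 → {38, 36, 34, 13}
dispatch next → 38; now {36, 34, 13}
dispatch next → 36; now {34, 13}
dispatch next → 34; now {13}
insert 37 → {37, 13}
insert 27 → {37, 27, 13}
insert 26 → {37, 27, 26, 13}
insert 23 → {37, 27, 26, 23, 13}
insert 14 → {37, 27, 26, 23, 14, 13}
insert 24 → {37, 27, 26, 24, 23, 14, 13}
insert 32 → {37, 32, 27, 26, 24, 23, 14, 13}
dispatch next → 37; now {32, 27, 26, 24, 23, 14, 13}
dispatch next → 32; now {27, 26, 24, 23, 14, 13}
dispatch next → 27; now {26, 24, 23, 14, 13}
dispatch next → 26; now {24, 23, 14, 13}
dispatch next → 24; now {23, 14, 13}
dispatch next → 23; now {14, 13}
dispatch next → 14; now {13}
dispatch next → 13; now {}
insert 21 → {21}
dispatch next → 21; now {}
insert 22 → {22}
dispatch next → 22; now {}
insert 20 → {20}

[38, 36, 34, 37, 32, 27, 26, 24, 23, 14, 13, 21, 22]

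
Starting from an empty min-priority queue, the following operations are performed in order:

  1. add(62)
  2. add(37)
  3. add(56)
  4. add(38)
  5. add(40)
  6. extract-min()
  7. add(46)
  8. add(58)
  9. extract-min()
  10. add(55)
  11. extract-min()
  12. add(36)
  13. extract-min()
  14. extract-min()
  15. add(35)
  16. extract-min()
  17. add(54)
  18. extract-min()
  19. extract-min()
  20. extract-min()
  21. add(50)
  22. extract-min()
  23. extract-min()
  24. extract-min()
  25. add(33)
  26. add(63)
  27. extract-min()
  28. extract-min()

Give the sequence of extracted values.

insert 62 → {62}
insert 37 → {37, 62}
insert 56 → {37, 56, 62}
insert 38 → {37, 38, 56, 62}
insert 40 → {37, 38, 40, 56, 62}
extract-min → 37; now {38, 40, 56, 62}
insert 46 → {38, 40, 46, 56, 62}
insert 58 → {38, 40, 46, 56, 58, 62}
extract-min → 38; now {40, 46, 56, 58, 62}
insert 55 → {40, 46, 55, 56, 58, 62}
extract-min → 40; now {46, 55, 56, 58, 62}
insert 36 → {36, 46, 55, 56, 58, 62}
extract-min → 36; now {46, 55, 56, 58, 62}
extract-min → 46; now {55, 56, 58, 62}
insert 35 → {35, 55, 56, 58, 62}
extract-min → 35; now {55, 56, 58, 62}
insert 54 → {54, 55, 56, 58, 62}
extract-min → 54; now {55, 56, 58, 62}
extract-min → 55; now {56, 58, 62}
extract-min → 56; now {58, 62}
insert 50 → {50, 58, 62}
extract-min → 50; now {58, 62}
extract-min → 58; now {62}
extract-min → 62; now {}
insert 33 → {33}
insert 63 → {33, 63}
extract-min → 33; now {63}
extract-min → 63; now {}

[37, 38, 40, 36, 46, 35, 54, 55, 56, 50, 58, 62, 33, 63]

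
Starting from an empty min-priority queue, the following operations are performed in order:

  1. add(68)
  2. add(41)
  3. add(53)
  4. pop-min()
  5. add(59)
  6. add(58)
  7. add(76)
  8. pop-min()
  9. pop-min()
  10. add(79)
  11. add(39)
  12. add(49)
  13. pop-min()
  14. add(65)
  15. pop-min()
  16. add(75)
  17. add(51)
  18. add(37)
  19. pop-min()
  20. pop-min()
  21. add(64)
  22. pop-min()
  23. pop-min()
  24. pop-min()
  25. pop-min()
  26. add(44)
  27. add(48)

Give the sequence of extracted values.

41 → 53 → 58 → 39 → 49 → 37 → 51 → 59 → 64 → 65 → 68

insert 68 → {68}
insert 41 → {41, 68}
insert 53 → {41, 53, 68}
pop-min → 41; now {53, 68}
insert 59 → {53, 59, 68}
insert 58 → {53, 58, 59, 68}
insert 76 → {53, 58, 59, 68, 76}
pop-min → 53; now {58, 59, 68, 76}
pop-min → 58; now {59, 68, 76}
insert 79 → {59, 68, 76, 79}
insert 39 → {39, 59, 68, 76, 79}
insert 49 → {39, 49, 59, 68, 76, 79}
pop-min → 39; now {49, 59, 68, 76, 79}
insert 65 → {49, 59, 65, 68, 76, 79}
pop-min → 49; now {59, 65, 68, 76, 79}
insert 75 → {59, 65, 68, 75, 76, 79}
insert 51 → {51, 59, 65, 68, 75, 76, 79}
insert 37 → {37, 51, 59, 65, 68, 75, 76, 79}
pop-min → 37; now {51, 59, 65, 68, 75, 76, 79}
pop-min → 51; now {59, 65, 68, 75, 76, 79}
insert 64 → {59, 64, 65, 68, 75, 76, 79}
pop-min → 59; now {64, 65, 68, 75, 76, 79}
pop-min → 64; now {65, 68, 75, 76, 79}
pop-min → 65; now {68, 75, 76, 79}
pop-min → 68; now {75, 76, 79}
insert 44 → {44, 75, 76, 79}
insert 48 → {44, 48, 75, 76, 79}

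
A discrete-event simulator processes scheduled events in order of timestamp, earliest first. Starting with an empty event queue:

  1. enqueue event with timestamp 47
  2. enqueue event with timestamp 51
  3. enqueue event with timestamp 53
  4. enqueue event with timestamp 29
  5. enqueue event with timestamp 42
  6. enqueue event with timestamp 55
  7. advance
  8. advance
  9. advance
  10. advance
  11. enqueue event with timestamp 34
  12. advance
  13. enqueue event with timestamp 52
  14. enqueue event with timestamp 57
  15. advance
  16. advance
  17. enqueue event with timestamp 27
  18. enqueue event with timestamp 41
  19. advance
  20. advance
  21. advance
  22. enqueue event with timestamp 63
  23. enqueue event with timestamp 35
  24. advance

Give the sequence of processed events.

[29, 42, 47, 51, 34, 52, 53, 27, 41, 55, 35]

insert 47 → {47}
insert 51 → {47, 51}
insert 53 → {47, 51, 53}
insert 29 → {29, 47, 51, 53}
insert 42 → {29, 42, 47, 51, 53}
insert 55 → {29, 42, 47, 51, 53, 55}
advance → 29; now {42, 47, 51, 53, 55}
advance → 42; now {47, 51, 53, 55}
advance → 47; now {51, 53, 55}
advance → 51; now {53, 55}
insert 34 → {34, 53, 55}
advance → 34; now {53, 55}
insert 52 → {52, 53, 55}
insert 57 → {52, 53, 55, 57}
advance → 52; now {53, 55, 57}
advance → 53; now {55, 57}
insert 27 → {27, 55, 57}
insert 41 → {27, 41, 55, 57}
advance → 27; now {41, 55, 57}
advance → 41; now {55, 57}
advance → 55; now {57}
insert 63 → {57, 63}
insert 35 → {35, 57, 63}
advance → 35; now {57, 63}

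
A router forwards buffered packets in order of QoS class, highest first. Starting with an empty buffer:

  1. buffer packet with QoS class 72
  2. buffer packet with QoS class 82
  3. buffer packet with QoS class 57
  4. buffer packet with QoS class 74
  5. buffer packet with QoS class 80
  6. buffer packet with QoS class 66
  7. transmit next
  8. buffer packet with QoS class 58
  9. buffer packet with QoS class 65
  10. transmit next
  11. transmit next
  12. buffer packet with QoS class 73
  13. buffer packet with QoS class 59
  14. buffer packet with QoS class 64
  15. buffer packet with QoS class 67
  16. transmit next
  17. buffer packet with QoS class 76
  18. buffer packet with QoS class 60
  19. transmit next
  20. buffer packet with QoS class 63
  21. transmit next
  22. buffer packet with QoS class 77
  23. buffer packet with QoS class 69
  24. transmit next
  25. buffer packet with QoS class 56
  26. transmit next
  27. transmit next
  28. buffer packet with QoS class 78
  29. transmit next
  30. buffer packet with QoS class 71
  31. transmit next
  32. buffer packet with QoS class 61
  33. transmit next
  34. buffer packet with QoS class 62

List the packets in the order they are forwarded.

insert 72 → {72}
insert 82 → {82, 72}
insert 57 → {82, 72, 57}
insert 74 → {82, 74, 72, 57}
insert 80 → {82, 80, 74, 72, 57}
insert 66 → {82, 80, 74, 72, 66, 57}
transmit next → 82; now {80, 74, 72, 66, 57}
insert 58 → {80, 74, 72, 66, 58, 57}
insert 65 → {80, 74, 72, 66, 65, 58, 57}
transmit next → 80; now {74, 72, 66, 65, 58, 57}
transmit next → 74; now {72, 66, 65, 58, 57}
insert 73 → {73, 72, 66, 65, 58, 57}
insert 59 → {73, 72, 66, 65, 59, 58, 57}
insert 64 → {73, 72, 66, 65, 64, 59, 58, 57}
insert 67 → {73, 72, 67, 66, 65, 64, 59, 58, 57}
transmit next → 73; now {72, 67, 66, 65, 64, 59, 58, 57}
insert 76 → {76, 72, 67, 66, 65, 64, 59, 58, 57}
insert 60 → {76, 72, 67, 66, 65, 64, 60, 59, 58, 57}
transmit next → 76; now {72, 67, 66, 65, 64, 60, 59, 58, 57}
insert 63 → {72, 67, 66, 65, 64, 63, 60, 59, 58, 57}
transmit next → 72; now {67, 66, 65, 64, 63, 60, 59, 58, 57}
insert 77 → {77, 67, 66, 65, 64, 63, 60, 59, 58, 57}
insert 69 → {77, 69, 67, 66, 65, 64, 63, 60, 59, 58, 57}
transmit next → 77; now {69, 67, 66, 65, 64, 63, 60, 59, 58, 57}
insert 56 → {69, 67, 66, 65, 64, 63, 60, 59, 58, 57, 56}
transmit next → 69; now {67, 66, 65, 64, 63, 60, 59, 58, 57, 56}
transmit next → 67; now {66, 65, 64, 63, 60, 59, 58, 57, 56}
insert 78 → {78, 66, 65, 64, 63, 60, 59, 58, 57, 56}
transmit next → 78; now {66, 65, 64, 63, 60, 59, 58, 57, 56}
insert 71 → {71, 66, 65, 64, 63, 60, 59, 58, 57, 56}
transmit next → 71; now {66, 65, 64, 63, 60, 59, 58, 57, 56}
insert 61 → {66, 65, 64, 63, 61, 60, 59, 58, 57, 56}
transmit next → 66; now {65, 64, 63, 61, 60, 59, 58, 57, 56}
insert 62 → {65, 64, 63, 62, 61, 60, 59, 58, 57, 56}

[82, 80, 74, 73, 76, 72, 77, 69, 67, 78, 71, 66]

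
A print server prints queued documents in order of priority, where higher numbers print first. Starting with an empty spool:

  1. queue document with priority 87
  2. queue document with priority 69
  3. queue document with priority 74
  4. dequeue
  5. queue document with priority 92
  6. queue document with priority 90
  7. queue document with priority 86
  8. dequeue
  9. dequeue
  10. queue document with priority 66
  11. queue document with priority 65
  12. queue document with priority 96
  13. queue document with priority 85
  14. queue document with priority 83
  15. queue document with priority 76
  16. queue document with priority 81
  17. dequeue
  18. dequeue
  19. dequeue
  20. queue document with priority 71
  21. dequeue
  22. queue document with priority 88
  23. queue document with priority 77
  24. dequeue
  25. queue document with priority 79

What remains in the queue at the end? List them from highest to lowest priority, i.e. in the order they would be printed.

insert 87 → {87}
insert 69 → {87, 69}
insert 74 → {87, 74, 69}
dequeue → 87; now {74, 69}
insert 92 → {92, 74, 69}
insert 90 → {92, 90, 74, 69}
insert 86 → {92, 90, 86, 74, 69}
dequeue → 92; now {90, 86, 74, 69}
dequeue → 90; now {86, 74, 69}
insert 66 → {86, 74, 69, 66}
insert 65 → {86, 74, 69, 66, 65}
insert 96 → {96, 86, 74, 69, 66, 65}
insert 85 → {96, 86, 85, 74, 69, 66, 65}
insert 83 → {96, 86, 85, 83, 74, 69, 66, 65}
insert 76 → {96, 86, 85, 83, 76, 74, 69, 66, 65}
insert 81 → {96, 86, 85, 83, 81, 76, 74, 69, 66, 65}
dequeue → 96; now {86, 85, 83, 81, 76, 74, 69, 66, 65}
dequeue → 86; now {85, 83, 81, 76, 74, 69, 66, 65}
dequeue → 85; now {83, 81, 76, 74, 69, 66, 65}
insert 71 → {83, 81, 76, 74, 71, 69, 66, 65}
dequeue → 83; now {81, 76, 74, 71, 69, 66, 65}
insert 88 → {88, 81, 76, 74, 71, 69, 66, 65}
insert 77 → {88, 81, 77, 76, 74, 71, 69, 66, 65}
dequeue → 88; now {81, 77, 76, 74, 71, 69, 66, 65}
insert 79 → {81, 79, 77, 76, 74, 71, 69, 66, 65}

81 → 79 → 77 → 76 → 74 → 71 → 69 → 66 → 65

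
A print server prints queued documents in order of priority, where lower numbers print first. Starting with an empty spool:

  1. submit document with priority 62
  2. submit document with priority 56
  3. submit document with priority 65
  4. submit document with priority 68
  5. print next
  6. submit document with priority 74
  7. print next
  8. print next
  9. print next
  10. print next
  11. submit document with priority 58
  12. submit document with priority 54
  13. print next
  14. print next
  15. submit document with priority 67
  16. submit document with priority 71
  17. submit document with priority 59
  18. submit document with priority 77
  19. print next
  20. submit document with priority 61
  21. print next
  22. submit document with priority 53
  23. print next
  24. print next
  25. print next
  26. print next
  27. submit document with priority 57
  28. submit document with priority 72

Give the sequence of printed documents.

insert 62 → {62}
insert 56 → {56, 62}
insert 65 → {56, 62, 65}
insert 68 → {56, 62, 65, 68}
print next → 56; now {62, 65, 68}
insert 74 → {62, 65, 68, 74}
print next → 62; now {65, 68, 74}
print next → 65; now {68, 74}
print next → 68; now {74}
print next → 74; now {}
insert 58 → {58}
insert 54 → {54, 58}
print next → 54; now {58}
print next → 58; now {}
insert 67 → {67}
insert 71 → {67, 71}
insert 59 → {59, 67, 71}
insert 77 → {59, 67, 71, 77}
print next → 59; now {67, 71, 77}
insert 61 → {61, 67, 71, 77}
print next → 61; now {67, 71, 77}
insert 53 → {53, 67, 71, 77}
print next → 53; now {67, 71, 77}
print next → 67; now {71, 77}
print next → 71; now {77}
print next → 77; now {}
insert 57 → {57}
insert 72 → {57, 72}

[56, 62, 65, 68, 74, 54, 58, 59, 61, 53, 67, 71, 77]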